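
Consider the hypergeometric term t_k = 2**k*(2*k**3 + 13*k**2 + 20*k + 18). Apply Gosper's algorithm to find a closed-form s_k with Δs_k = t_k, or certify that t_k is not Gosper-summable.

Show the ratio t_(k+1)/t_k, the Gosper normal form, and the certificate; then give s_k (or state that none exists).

Ratio r(k) = 2*(2*k**3 + 19*k**2 + 52*k + 53)/(2*k**3 + 13*k**2 + 20*k + 18).
Gosper form: A/B · C(k+1)/C(k) with A=2, B=1, C=k**3 + 13*k**2/2 + 10*k + 9.
Set up (2)·f(k+1) − (1)·f(k) − (k**3 + 13*k**2/2 + 10*k + 9) = 0.
deg f ≤ 3 (via 0,0,3).
Match coefficients ⇒ f(k) = (2*k**3 + k**2 + 4*k + 4)/2.
Get s_k = R·t_k = 2**k*(2*k**3 + k**2 + 4*k + 4) with R(k) = B(k−1)f(k)/C(k) = (2*k**3 + k**2 + 4*k + 4)/(2*k**3 + 13*k**2 + 20*k + 18).
Check: Δs_k = 2**k*(2*k**3 + 13*k**2 + 20*k + 18). ✓

s_k = 2**k*(2*k**3 + k**2 + 4*k + 4)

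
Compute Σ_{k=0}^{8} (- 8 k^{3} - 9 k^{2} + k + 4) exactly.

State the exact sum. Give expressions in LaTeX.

Σ = -12132

The ratio is (8*k**3 + 33*k**2 + 41*k + 12)/(8*k**3 + 9*k**2 - k - 4).
So A=1 and B=1, with C=k**3 + 9*k**2/8 - k/8 - 1/2.
Key eq: (1)·f(k+1) = (1)·f(k) + (k**3 + 9*k**2/8 - k/8 - 1/2).
d = 4 from the (0,0,3) case.
Solve for f: f(k) = k*(2*k**3 - k**2 - 3*k - 2)/8 (degree 4 ≤ 4).
Certificate R = B(k−1)f/C = k*(2*k**3 - k**2 - 3*k - 2)/(8*k**3 + 9*k**2 - k - 4) gives s_k = k*(-2*k**3 + k**2 + 3*k + 2).
Check: Δs_k = -8*k**3 - 9*k**2 + k + 4. ✓
Evaluate s at k=9 and k=0: -12132 and 0; difference -12132.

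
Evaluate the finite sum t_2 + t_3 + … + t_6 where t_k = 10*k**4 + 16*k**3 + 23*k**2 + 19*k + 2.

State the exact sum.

Σ = 32240

The ratio is (10*k**4 + 56*k**3 + 131*k**2 + 153*k + 70)/(10*k**4 + 16*k**3 + 23*k**2 + 19*k + 2).
Factor: A=1; B=1; C=k**4 + 8*k**3/5 + 23*k**2/10 + 19*k/10 + 1/5.
Need (1)·f(k+1) − (1)·f(k) = k**4 + 8*k**3/5 + 23*k**2/10 + 19*k/10 + 1/5.
d = 5 from the (0,0,4) case.
A polynomial solution: f(k) = k*(k + 1)*(2*k**3 - 3*k**2 + 6*k - 4)/10.
Then R = B(k−1)f/C = k*(2*k**3 - 3*k**2 + 6*k - 4)/(10*k**3 + 6*k**2 + 17*k + 2), so s_k = R(k)·t_k = k*(2*k**4 - k**3 + 3*k**2 + 2*k - 4).
s_(k+1) − s_k = 10*k**4 + 16*k**3 + 23*k**2 + 19*k + 2 = t_k.
Σ_(k=2)^(6) t_k = s_(7) − s_(2) = 32312 − (72) = 32240.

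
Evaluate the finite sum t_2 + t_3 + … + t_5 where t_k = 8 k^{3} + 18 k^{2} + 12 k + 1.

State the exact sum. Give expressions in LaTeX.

Σ = 2936

The ratio is (8*k**3 + 42*k**2 + 72*k + 39)/(8*k**3 + 18*k**2 + 12*k + 1).
Take A(k)=1, B(k)=1, C(k)=k**3 + 9*k**2/4 + 3*k/2 + 1/8.
Key eq: (1)·f(k+1) = (1)·f(k) + (k**3 + 9*k**2/4 + 3*k/2 + 1/8).
deg f ≤ 4 (via 0,0,3).
Coefficient equations give f(k) = k*(2*k**3 + 2*k**2 - k - 2)/8.
Then R = B(k−1)f/C = k*(2*k**3 + 2*k**2 - k - 2)/(8*k**3 + 18*k**2 + 12*k + 1), so s_k = R(k)·t_k = k*(2*k**3 + 2*k**2 - k - 2).
Check: Δs_k = 8*k**3 + 18*k**2 + 12*k + 1. ✓
Evaluate s at k=6 and k=2: 2976 and 40; difference 2936.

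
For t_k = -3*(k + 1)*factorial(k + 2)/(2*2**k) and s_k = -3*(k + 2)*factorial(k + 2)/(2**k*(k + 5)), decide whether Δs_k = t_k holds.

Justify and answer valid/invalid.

s_(k+1) = -3*(k + 3)*factorial(k + 3)/(2*2**k*(k + 6))
s_(k+1) − s_k = -3*(k**3 + 9*k**2 + 23*k + 21)*factorial(k + 2)/(2*2**k*(k + 5)*(k + 6))
(s_(k+1) − s_k) − t_k = 9*(k**2 + 6*k + 3)*factorial(k + 2)/(2*2**k*(k + 5)*(k + 6))

Invalid: residual 9*(k**2 + 6*k + 3)*factorial(k + 2)/(2*2**k*(k + 5)*(k + 6)) ≠ 0.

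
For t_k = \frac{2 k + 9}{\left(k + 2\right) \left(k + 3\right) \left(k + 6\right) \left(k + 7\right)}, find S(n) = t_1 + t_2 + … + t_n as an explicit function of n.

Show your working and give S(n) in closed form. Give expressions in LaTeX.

The ratio is (k + 2)*(k + 6)*(2*k + 11)/((k + 4)*(k + 8)*(2*k + 9)).
Take A(k)=k + 2, B(k)=k + 8, C(k)=k**3 + 27*k**2/2 + 121*k/2 + 90.
Need (k + 2)·f(k+1) − (k + 7)·f(k) = k**3 + 27*k**2/2 + 121*k/2 + 90.
From deg A=1, deg B=1, deg C=3: d=5.
Solve for f: f(k) = k*(k + 3)*(k + 4)*(k + 5)*(k + 8)/24 (degree 5 ≤ 5).
Certificate R = B(k−1)f/C = k*(k + 3)*(k + 7)*(k + 8)/(12*(2*k + 9)) gives s_k = k*(k + 8)/(12*(k**2 + 8*k + 12)).
Δs = (2*k + 9)/(k**4 + 18*k**3 + 113*k**2 + 288*k + 252), as required.
s_(n+1) = (n**2 + 10*n + 9)/(12*(n**2 + 10*n + 21)) and s_(1) = 1/28, so S(n) = n*(n + 10)/(21*(n**2 + 10*n + 21)).

S(n) = \frac{n \left(n + 10\right)}{21 \left(n^{2} + 10 n + 21\right)}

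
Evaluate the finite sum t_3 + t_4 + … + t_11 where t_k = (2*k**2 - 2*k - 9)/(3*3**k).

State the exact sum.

Step 1: r(k) = (2*k**2 + 2*k - 9)/(3*(2*k**2 - 2*k - 9)).
A = 1/3, B = 1, C = k**2 - k - 9/2.
Set up (1/3)·f(k+1) − (1)·f(k) − (k**2 - k - 9/2) = 0.
deg f ≤ 2 (via 0,0,2).
Solve for f: f(k) = -3*(k - 2)*(k + 2)/2 (degree 2 ≤ 2).
Get s_k = R·t_k = (4 - k**2)/3**k with R(k) = B(k−1)f(k)/C(k) = -3*(k - 2)*(k + 2)/(2*k**2 - 2*k - 9).
Δs = (2*k**2 - 2*k - 9)/(3*3**k), as required.
Evaluate s at k=12 and k=3: -140/531441 and -5/27; difference 98275/531441.

Σ = 98275/531441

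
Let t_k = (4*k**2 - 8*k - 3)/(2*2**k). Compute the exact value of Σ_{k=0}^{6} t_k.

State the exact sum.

Σ = -69/128

Compute t_(k+1)/t_k: get (4*k**2 - 7)/(2*(4*k**2 - 8*k - 3)).
Take A(k)=1/2, B(k)=1, C(k)=k**2 - 2*k - 3/4.
Key eq: (1/2)·f(k+1) = (1)·f(k) + (k**2 - 2*k - 3/4).
From deg A=0, deg B=0, deg C=2: d=2.
Match coefficients ⇒ f(k) = -(4*k**2 + 1)/2.
R(k) = B(k−1)·f(k)/C(k) = -2*(4*k**2 + 1)/(4*k**2 - 8*k - 3); s_k = R·t_k = (-4*k**2 - 1)/2**k.
s_(k+1) − s_k = (4*k**2 - 8*k - 3)/(2*2**k) = t_k.
Evaluate s at k=7 and k=0: -197/128 and -1; difference -69/128.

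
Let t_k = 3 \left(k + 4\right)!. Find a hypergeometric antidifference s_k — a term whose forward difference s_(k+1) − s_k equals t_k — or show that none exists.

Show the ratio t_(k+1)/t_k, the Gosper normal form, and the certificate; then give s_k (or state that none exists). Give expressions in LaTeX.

no hypergeometric antidifference exists

t_(k+1)/t_k = k + 5.
A = k + 5, B = 1, C = 1.
Need (k + 5)·f(k+1) − (1)·f(k) = 1.
Degrees (1,0,0) ⇒ d ≤ -1.
deg f ≤ -1 is impossible — no certificate.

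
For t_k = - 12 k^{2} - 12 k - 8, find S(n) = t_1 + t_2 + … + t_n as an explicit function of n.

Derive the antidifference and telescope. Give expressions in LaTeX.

Step 1: r(k) = (3*k**2 + 9*k + 8)/(3*k**2 + 3*k + 2).
Take A(k)=1, B(k)=1, C(k)=k**2 + k + 2/3.
Key eq: (1)·f(k+1) = (1)·f(k) + (k**2 + k + 2/3).
From deg A=0, deg B=0, deg C=2: d=3.
Coefficient equations give f(k) = k*(k**2 + 1)/3.
Certificate R = B(k−1)f/C = k*(k**2 + 1)/(3*k**2 + 3*k + 2) gives s_k = 4*k*(-k**2 - 1).
s_(k+1) − s_k = -12*k**2 - 12*k - 8 = t_k.
s_(n+1) = -4*n**3 - 12*n**2 - 16*n - 8 and s_(1) = -8, so S(n) = 4*n*(-n**2 - 3*n - 4).

S(n) = 4 n \left(- n^{2} - 3 n - 4\right)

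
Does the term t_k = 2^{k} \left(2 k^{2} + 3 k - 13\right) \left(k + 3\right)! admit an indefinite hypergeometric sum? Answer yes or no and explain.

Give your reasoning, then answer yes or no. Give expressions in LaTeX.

Yes. s_k = 2^{k} \left(k - 3\right) \left(k + 3\right)!.

t_(k+1)/t_k = 2*(2*k**3 + 15*k**2 + 20*k - 32)/(2*k**2 + 3*k - 13).
A = 2*k + 8, B = 1, C = k**2 + 3*k/2 - 13/2.
f must satisfy (2*k + 8)·f(k+1) − (1)·f(k) = k**2 + 3*k/2 - 13/2.
d = 1 from the (1,0,2) case.
Solving with deg f ≤ 1: f(k) = (k - 3)/2.
Certificate R = B(k−1)f/C = (k - 3)/(2*k**2 + 3*k - 13) gives s_k = 2**k*(k - 3)*factorial(k + 3).
Check: Δs_k = 2**k*(2*k**2 + 3*k - 13)*factorial(k + 3). ✓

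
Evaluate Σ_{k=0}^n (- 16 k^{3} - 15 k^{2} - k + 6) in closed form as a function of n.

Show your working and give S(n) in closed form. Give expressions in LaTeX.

S(n) = - 4 n^{4} - 13 n^{3} - 12 n^{2} + 3 n + 6

Compute t_(k+1)/t_k: get (16*k**3 + 63*k**2 + 79*k + 26)/(16*k**3 + 15*k**2 + k - 6).
So A=1 and B=1, with C=k**3 + 15*k**2/16 + k/16 - 3/8.
Key eq: (1)·f(k+1) = (1)·f(k) + (k**3 + 15*k**2/16 + k/16 - 3/8).
d = 4 from the (0,0,3) case.
Match coefficients ⇒ f(k) = k*(4*k**3 - 3*k**2 - 3*k - 4)/16.
R(k) = B(k−1)·f(k)/C(k) = k*(4*k**3 - 3*k**2 - 3*k - 4)/(16*k**3 + 15*k**2 + k - 6); s_k = R·t_k = k*(-4*k**3 + 3*k**2 + 3*k + 4).
Check: Δs_k = -16*k**3 - 15*k**2 - k + 6. ✓
Evaluate: s_(n+1) = -4*n**4 - 13*n**3 - 12*n**2 + 3*n + 6; subtract s_(0) = 0 ⇒ S(n) = -4*n**4 - 13*n**3 - 12*n**2 + 3*n + 6.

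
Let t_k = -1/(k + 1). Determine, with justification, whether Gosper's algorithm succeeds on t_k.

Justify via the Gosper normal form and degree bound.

Compute t_(k+1)/t_k: get (k + 1)/(k + 2).
Factor: A=k + 1; B=k + 2; C=1.
f must satisfy (k + 1)·f(k+1) − (k + 1)·f(k) = 1.
From deg A=1, deg B=1, deg C=0: d=0.
f = c0 ⇒ A·f(k+1) − B(k−1)·f(k) − C = -1. The system {-1 = 0} is inconsistent; no antidifference.

No. Not Gosper-summable.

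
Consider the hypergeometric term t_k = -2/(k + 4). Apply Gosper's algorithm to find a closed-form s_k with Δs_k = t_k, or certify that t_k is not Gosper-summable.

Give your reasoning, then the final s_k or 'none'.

not Gosper-summable; s_k does not exist

t_(k+1)/t_k = (k + 4)/(k + 5).
Factor: A=k + 4; B=k + 5; C=1.
Key eq: (k + 4)·f(k+1) = (k + 4)·f(k) + (1).
d = 0 from the (1,1,0) case.
Generic f = c0 gives residual -1; -1 = 0 cannot hold, so t_k is not Gosper-summable.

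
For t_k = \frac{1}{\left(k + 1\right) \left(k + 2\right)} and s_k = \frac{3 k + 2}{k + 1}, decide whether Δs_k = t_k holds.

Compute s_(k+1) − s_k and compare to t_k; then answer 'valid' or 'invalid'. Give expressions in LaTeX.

Valid — Δs_k = t_k.

s_(k+1) = (3*k + 5)/(k + 2)
s_(k+1) − s_k = 1/(k**2 + 3*k + 2)
(s_(k+1) − s_k) − t_k = 0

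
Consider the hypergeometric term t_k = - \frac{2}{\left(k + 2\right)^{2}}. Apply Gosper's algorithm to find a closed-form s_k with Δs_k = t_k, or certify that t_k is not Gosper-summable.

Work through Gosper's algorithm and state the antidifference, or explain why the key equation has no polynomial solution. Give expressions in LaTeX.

not Gosper-summable; s_k does not exist

Ratio r(k) = (k + 2)**2/(k + 3)**2.
Gosper form: A/B · C(k+1)/C(k) with A=k**2 + 4*k + 4, B=k**2 + 6*k + 9, C=1.
Key eq: (k**2 + 4*k + 4)·f(k+1) = (k**2 + 4*k + 4)·f(k) + (1).
From deg A=2, deg B=2, deg C=0: d=0.
Generic f = c0 gives residual -1; -1 = 0 cannot hold, so t_k is not Gosper-summable.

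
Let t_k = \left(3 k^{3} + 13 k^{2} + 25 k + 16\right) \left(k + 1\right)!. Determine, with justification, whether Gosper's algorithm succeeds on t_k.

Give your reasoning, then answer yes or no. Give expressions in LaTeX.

Step 1: r(k) = (3*k**4 + 28*k**3 + 104*k**2 + 177*k + 114)/(3*k**3 + 13*k**2 + 25*k + 16).
A = k + 2, B = 1, C = k**3 + 13*k**2/3 + 25*k/3 + 16/3.
f must satisfy (k + 2)·f(k+1) − (1)·f(k) = k**3 + 13*k**2/3 + 25*k/3 + 16/3.
d = 2 from the (1,0,3) case.
Match coefficients ⇒ f(k) = (3*k**2 + 4*k + 2)/3.
Certificate R = B(k−1)f/C = (3*k**2 + 4*k + 2)/(3*k**3 + 13*k**2 + 25*k + 16) gives s_k = (3*k**2 + 4*k + 2)*factorial(k + 1).
Check: Δs_k = (3*k**3 + 13*k**2 + 25*k + 16)*factorial(k + 1). ✓

Yes. s_k = \left(3 k^{2} + 4 k + 2\right) \left(k + 1\right)!.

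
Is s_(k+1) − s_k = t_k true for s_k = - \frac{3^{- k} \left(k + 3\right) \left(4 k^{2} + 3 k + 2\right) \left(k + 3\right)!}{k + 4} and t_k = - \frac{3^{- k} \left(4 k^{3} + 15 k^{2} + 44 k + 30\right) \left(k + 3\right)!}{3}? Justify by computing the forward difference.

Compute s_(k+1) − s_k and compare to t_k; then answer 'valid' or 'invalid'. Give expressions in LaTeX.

s_(k+1) = -(k + 4)*(4*k**2 + 11*k + 9)*factorial(k + 4)/(3*3**k*(k + 5))
s_(k+1) − s_k = -(4*k**5 + 47*k**4 + 228*k**3 + 634*k**2 + 953*k + 486)*factorial(k + 3)/(3*3**k*(k + 4)*(k + 5))
(s_(k+1) − s_k) − t_k = (4*k**4 + 31*k**3 + 92*k**2 + 197*k + 114)*factorial(k + 3)/(3*3**k*(k + 4)*(k + 5))

Invalid: residual \frac{3^{- k} \left(4 k^{4} + 31 k^{3} + 92 k^{2} + 197 k + 114\right) \left(k + 3\right)!}{3 \left(k + 4\right) \left(k + 5\right)} ≠ 0.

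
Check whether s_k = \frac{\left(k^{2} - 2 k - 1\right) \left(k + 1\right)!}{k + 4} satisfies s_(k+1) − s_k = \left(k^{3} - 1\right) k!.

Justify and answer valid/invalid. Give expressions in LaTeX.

s_(k+1) = (k**2 - 2)*factorial(k + 2)/(k + 5)
s_(k+1) − s_k = (k**4 + 5*k**3 + 3*k**2 - k - 11)*factorial(k + 1)/((k + 4)*(k + 5))
(s_(k+1) − s_k) − t_k = -3*(k**4 + 4*k**3 - k**2 + k - 3)*factorial(k)/((k + 4)*(k + 5))

Invalid: residual - \frac{3 \left(k^{4} + 4 k^{3} - k^{2} + k - 3\right) k!}{\left(k + 4\right) \left(k + 5\right)} ≠ 0.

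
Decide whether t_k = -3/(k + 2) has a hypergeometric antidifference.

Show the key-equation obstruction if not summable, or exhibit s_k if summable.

No — key equation has no polynomial f.

The ratio is (k + 2)/(k + 3).
Take A(k)=k + 2, B(k)=k + 3, C(k)=1.
Set up (k + 2)·f(k+1) − (k + 2)·f(k) − (1) = 0.
Bound: deg f ≤ 0.
Generic f = c0 gives residual -1; -1 = 0 cannot hold, so t_k is not Gosper-summable.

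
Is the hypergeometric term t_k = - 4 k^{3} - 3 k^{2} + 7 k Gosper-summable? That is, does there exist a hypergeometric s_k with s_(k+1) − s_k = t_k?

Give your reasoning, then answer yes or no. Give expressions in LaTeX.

Yes. s_k = k \left(- k^{3} + k^{2} + 4 k - 4\right).

The ratio is (4*k**2 + 15*k + 11)/(4*k**2 + 3*k - 7).
So A=1 and B=1, with C=k**3 + 3*k**2/4 - 7*k/4.
Key eq: (1)·f(k+1) = (1)·f(k) + (k**3 + 3*k**2/4 - 7*k/4).
From deg A=0, deg B=0, deg C=3: d=4.
A polynomial solution: f(k) = k*(k - 2)*(k - 1)*(k + 2)/4.
So s_k = (B(k−1)f/C)·t_k = ((k - 2)*(k + 2)/(4*k + 7))·t_k = k*(-k**3 + k**2 + 4*k - 4).
Check: Δs_k = k*(-4*k**2 - 3*k + 7). ✓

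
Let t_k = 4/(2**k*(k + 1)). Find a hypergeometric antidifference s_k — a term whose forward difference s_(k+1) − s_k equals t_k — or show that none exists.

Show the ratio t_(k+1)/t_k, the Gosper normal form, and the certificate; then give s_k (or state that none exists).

Step 1: r(k) = (k + 1)/(2*(k + 2)).
So A=k/2 + 1/2 and B=k + 2, with C=1.
Need (k/2 + 1/2)·f(k+1) − (k + 1)·f(k) = 1.
deg f ≤ -1 (via 1,1,0).
Bound -1 < 0, so the key equation has no polynomial solution.

not Gosper-summable; s_k does not exist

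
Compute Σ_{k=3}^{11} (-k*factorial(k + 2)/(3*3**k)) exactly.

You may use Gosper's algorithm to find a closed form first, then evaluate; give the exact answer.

Σ = -358748680/2187

r(k) = (k + 1)*(k + 3)/(3*k) after simplifying.
Normal form (A,B,C) = (k/3 + 1, 1, k).
f must satisfy (k/3 + 1)·f(k+1) − (1)·f(k) = k.
Bound: deg f ≤ 0.
Solving with deg f ≤ 0: f(k) = 3.
Then R = B(k−1)f/C = 3/k, so s_k = R(k)·t_k = -factorial(k + 2)/3**k.
Check: Δs_k = -k*factorial(k + 2)/(3*3**k). ✓
Sum = s_(12) − s_(3); s_(12) = -358758400/2187, s_(3) = -40/9 ⇒ -358748680/2187.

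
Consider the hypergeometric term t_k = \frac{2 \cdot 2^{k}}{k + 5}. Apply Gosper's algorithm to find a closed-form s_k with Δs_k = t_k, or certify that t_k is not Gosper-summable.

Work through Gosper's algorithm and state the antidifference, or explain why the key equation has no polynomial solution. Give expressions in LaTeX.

none (Gosper's algorithm certifies no s_k)

t_(k+1)/t_k = 2*(k + 5)/(k + 6).
A = 2*k + 10, B = k + 6, C = 1.
Set up (2*k + 10)·f(k+1) − (k + 5)·f(k) − (1) = 0.
d = -1 from the (1,1,0) case.
d = -1 < 0 ⇒ no nonzero polynomial f; not summable.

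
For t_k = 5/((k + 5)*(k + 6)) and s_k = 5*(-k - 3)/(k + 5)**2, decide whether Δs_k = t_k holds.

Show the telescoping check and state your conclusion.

s_(k+1) = 5*(-k - 4)/(k + 6)**2
s_(k+1) − s_k = 5*(k**2 + 7*k + 8)/(k**4 + 22*k**3 + 181*k**2 + 660*k + 900)
(s_(k+1) − s_k) − t_k = 10*(-2*k - 11)/(k**4 + 22*k**3 + 181*k**2 + 660*k + 900)

Invalid: residual 10*(-2*k - 11)/(k**4 + 22*k**3 + 181*k**2 + 660*k + 900) ≠ 0.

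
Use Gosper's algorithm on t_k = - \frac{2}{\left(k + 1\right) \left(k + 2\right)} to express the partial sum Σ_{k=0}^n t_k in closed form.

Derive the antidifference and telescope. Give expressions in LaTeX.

S(n) = \frac{2 \left(- n - 1\right)}{n + 2}

The ratio is (k + 1)/(k + 3).
Take A(k)=k + 1, B(k)=k + 3, C(k)=1.
Solve (k + 1)·f(k+1) − (k + 2)·f(k) = 1.
deg f ≤ 1 (via 1,1,0).
Coefficient equations give f(k) = k.
R(k) = B(k−1)·f(k)/C(k) = k*(k + 2); s_k = R·t_k = -2*k/(k + 1).
Verify: -2/(k**2 + 3*k + 2) matches t_k.
Σ_(k=0)^n t_k = s_(n+1) − s_(0) = (2*(-n - 1)/(n + 2)) − (0), i.e. 2*(-n - 1)/(n + 2).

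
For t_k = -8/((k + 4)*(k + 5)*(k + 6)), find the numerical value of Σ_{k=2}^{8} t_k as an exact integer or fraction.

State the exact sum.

Compute t_(k+1)/t_k: get (k + 4)/(k + 7).
Take A(k)=k + 4, B(k)=k + 7, C(k)=1.
Set up (k + 4)·f(k+1) − (k + 6)·f(k) − (1) = 0.
Bound: deg f ≤ 2.
Solve for f: f(k) = k*(k + 9)/40 (degree 2 ≤ 2).
Certificate R = B(k−1)f/C = k*(k + 6)*(k + 9)/40 gives s_k = k*(-k - 9)/(5*(k + 4)*(k + 5)).
s_(k+1) − s_k = -8/(k**3 + 15*k**2 + 74*k + 120) = t_k.
Σ_(k=2)^(8) t_k = s_(9) − s_(2) = -81/455 − (-11/105) = -20/273.

Σ = -20/273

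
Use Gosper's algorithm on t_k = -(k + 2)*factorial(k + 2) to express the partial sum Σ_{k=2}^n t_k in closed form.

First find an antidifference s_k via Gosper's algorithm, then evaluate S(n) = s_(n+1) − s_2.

Ratio r(k) = (k + 3)**2/(k + 2).
A = k + 3, B = 1, C = k + 2.
Set up (k + 3)·f(k+1) − (1)·f(k) − (k + 2) = 0.
Degrees (1,0,1) ⇒ d ≤ 0.
Solving with deg f ≤ 0: f(k) = 1.
Get s_k = R·t_k = -factorial(k + 2) with R(k) = B(k−1)f(k)/C(k) = 1/(k + 2).
s_(k+1) − s_k = -(k + 2)*factorial(k + 2) = t_k.
Telescope: S(n) = s_(n+1) − s_(2) = -factorial(n + 3) − (-24) = 24 - factorial(n + 3).

S(n) = 24 - factorial(n + 3)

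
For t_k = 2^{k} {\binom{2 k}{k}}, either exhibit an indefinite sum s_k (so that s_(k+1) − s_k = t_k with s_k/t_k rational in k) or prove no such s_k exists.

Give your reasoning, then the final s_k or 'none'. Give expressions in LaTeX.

The ratio is 4*(2*k + 1)/(k + 1).
Normal form (A,B,C) = (8*k + 4, k + 1, 1).
Set up (8*k + 4)·f(k+1) − (k)·f(k) − (1) = 0.
Degrees (1,1,0) ⇒ d ≤ -1.
deg f ≤ -1 is impossible — no certificate.

none — t_k is not Gosper-summable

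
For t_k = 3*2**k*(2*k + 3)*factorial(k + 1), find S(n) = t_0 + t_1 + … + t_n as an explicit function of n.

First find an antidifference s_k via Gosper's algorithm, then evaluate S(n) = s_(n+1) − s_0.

S(n) = 6*2**n*factorial(n + 2) - 3

Compute t_(k+1)/t_k: get 2*(k + 2)*(2*k + 5)/(2*k + 3).
Normal form (A,B,C) = (2*k + 4, 1, k + 3/2).
Need (2*k + 4)·f(k+1) − (1)·f(k) = k + 3/2.
From deg A=1, deg B=0, deg C=1: d=0.
Coefficient equations give f(k) = 1/2.
Get s_k = R·t_k = 3*2**k*factorial(k + 1) with R(k) = B(k−1)f(k)/C(k) = 1/(2*k + 3).
Verify: 3*2**k*(2*k + 3)*factorial(k + 1) matches t_k.
Evaluate: s_(n+1) = 6*2**n*factorial(n + 2); subtract s_(0) = 3 ⇒ S(n) = 6*2**n*factorial(n + 2) - 3.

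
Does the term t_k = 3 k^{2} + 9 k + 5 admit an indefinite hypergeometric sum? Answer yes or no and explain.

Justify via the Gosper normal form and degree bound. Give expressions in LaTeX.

Yes. s_k = k \left(k^{2} + 3 k + 1\right).

Step 1: r(k) = (3*k**2 + 15*k + 17)/(3*k**2 + 9*k + 5).
So A=1 and B=1, with C=k**2 + 3*k + 5/3.
Key eq: (1)·f(k+1) = (1)·f(k) + (k**2 + 3*k + 5/3).
d = 3 from the (0,0,2) case.
Solving with deg f ≤ 3: f(k) = k*(k**2 + 3*k + 1)/3.
Get s_k = R·t_k = k*(k**2 + 3*k + 1) with R(k) = B(k−1)f(k)/C(k) = k*(k**2 + 3*k + 1)/(3*k**2 + 9*k + 5).
Δs = 3*k**2 + 9*k + 5, as required.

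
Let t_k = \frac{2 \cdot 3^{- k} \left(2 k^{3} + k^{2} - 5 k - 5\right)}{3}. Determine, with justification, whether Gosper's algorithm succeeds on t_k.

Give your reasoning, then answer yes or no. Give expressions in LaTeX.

r(k) = (2*k**3 + 7*k**2 + 3*k - 7)/(3*(2*k**3 + k**2 - 5*k - 5)) after simplifying.
Take A(k)=1/3, B(k)=1, C(k)=k**3 + k**2/2 - 5*k/2 - 5/2.
Set up (1/3)·f(k+1) − (1)·f(k) − (k**3 + k**2/2 - 5*k/2 - 5/2) = 0.
d = 3 from the (0,0,3) case.
Solve for f: f(k) = -3*(2*k**3 + 4*k**2 + 2*k - 1)/4 (degree 3 ≤ 3).
So s_k = (B(k−1)f/C)·t_k = (-3*(2*k**3 + 4*k**2 + 2*k - 1)/(2*(2*k**3 + k**2 - 5*k - 5)))·t_k = (-2*k**3 - 4*k**2 - 2*k + 1)/3**k.
Check: Δs_k = 2*(2*k**3 + k**2 - 5*k - 5)/(3*3**k). ✓

Yes. s_k = 3^{- k} \left(- 2 k^{3} - 4 k^{2} - 2 k + 1\right).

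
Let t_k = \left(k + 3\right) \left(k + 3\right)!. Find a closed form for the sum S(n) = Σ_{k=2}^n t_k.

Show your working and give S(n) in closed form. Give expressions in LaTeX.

S(n) = \left(n + 4\right)! - 120

r(k) = (k + 4)**2/(k + 3) after simplifying.
Gosper form: A/B · C(k+1)/C(k) with A=k + 4, B=1, C=k + 3.
Need (k + 4)·f(k+1) − (1)·f(k) = k + 3.
Bound: deg f ≤ 0.
Solve for f: f(k) = 1 (degree 0 ≤ 0).
R(k) = B(k−1)·f(k)/C(k) = 1/(k + 3); s_k = R·t_k = factorial(k + 3).
Δs = (k + 3)*factorial(k + 3), as required.
Evaluate: s_(n+1) = factorial(n + 4); subtract s_(2) = 120 ⇒ S(n) = factorial(n + 4) - 120.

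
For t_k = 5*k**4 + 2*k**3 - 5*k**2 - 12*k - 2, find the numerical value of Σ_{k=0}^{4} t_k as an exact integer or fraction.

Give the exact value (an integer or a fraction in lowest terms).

Ratio r(k) = (5*k**4 + 22*k**3 + 31*k**2 + 4*k - 12)/(5*k**4 + 2*k**3 - 5*k**2 - 12*k - 2).
Gosper form: A/B · C(k+1)/C(k) with A=1, B=1, C=k**4 + 2*k**3/5 - k**2 - 12*k/5 - 2/5.
f must satisfy (1)·f(k+1) − (1)·f(k) = k**4 + 2*k**3/5 - k**2 - 12*k/5 - 2/5.
Bound: deg f ≤ 5.
Match coefficients ⇒ f(k) = k*(k**4 - 2*k**3 - k**2 - 3*k + 3)/5.
Then R = B(k−1)f/C = k*(k**4 - 2*k**3 - k**2 - 3*k + 3)/(5*k**4 + 2*k**3 - 5*k**2 - 12*k - 2), so s_k = R(k)·t_k = k*(k**4 - 2*k**3 - k**2 - 3*k + 3).
Δs = 5*k**4 + 2*k**3 - 5*k**2 - 12*k - 2, as required.
Evaluate s at k=5 and k=0: 1690 and 0; difference 1690.

Σ = 1690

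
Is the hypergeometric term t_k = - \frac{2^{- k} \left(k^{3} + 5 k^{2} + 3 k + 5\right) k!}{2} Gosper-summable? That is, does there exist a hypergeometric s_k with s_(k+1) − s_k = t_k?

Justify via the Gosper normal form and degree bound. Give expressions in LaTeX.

r(k) = (k**4 + 9*k**3 + 24*k**2 + 30*k + 14)/(2*(k**3 + 5*k**2 + 3*k + 5)) after simplifying.
So A=k/2 + 1/2 and B=1, with C=k**3 + 5*k**2 + 3*k + 5.
Need (k/2 + 1/2)·f(k+1) − (1)·f(k) = k**3 + 5*k**2 + 3*k + 5.
Bound: deg f ≤ 2.
Solve for f: f(k) = 2*k*(k + 4) (degree 2 ≤ 2).
R(k) = B(k−1)·f(k)/C(k) = 2*k*(k + 4)/(k**3 + 5*k**2 + 3*k + 5); s_k = R·t_k = -k*(k + 4)*factorial(k)/2**k.
s_(k+1) − s_k = -(k**3 + 5*k**2 + 3*k + 5)*factorial(k)/(2*2**k) = t_k.

Yes. s_k = - 2^{- k} k \left(k + 4\right) k!.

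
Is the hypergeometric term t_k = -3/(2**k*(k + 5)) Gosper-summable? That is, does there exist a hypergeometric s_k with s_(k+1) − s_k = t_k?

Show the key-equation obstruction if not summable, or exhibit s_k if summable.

No — negative degree bound, so no certificate f.

Step 1: r(k) = (k + 5)/(2*(k + 6)).
Factor: A=k/2 + 5/2; B=k + 6; C=1.
Key eq: (k/2 + 5/2)·f(k+1) = (k + 5)·f(k) + (1).
Bound: deg f ≤ -1.
Bound -1 < 0, so the key equation has no polynomial solution.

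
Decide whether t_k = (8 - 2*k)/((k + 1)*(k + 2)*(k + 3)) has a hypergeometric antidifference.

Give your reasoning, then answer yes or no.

t_(k+1)/t_k = (k - 3)*(k + 1)/((k - 4)*(k + 4)).
A = k + 1, B = k + 4, C = k - 4.
Key eq: (k + 1)·f(k+1) = (k + 3)·f(k) + (k - 4).
d = 2 from the (1,1,1) case.
Solving with deg f ≤ 2: f(k) = -k*(3*k + 13)/4.
Certificate R = B(k−1)f/C = -k*(k + 3)*(3*k + 13)/(4*(k - 4)) gives s_k = k*(3*k + 13)/(2*(k + 1)*(k + 2)).
Verify: 2*(4 - k)/(k**3 + 6*k**2 + 11*k + 6) matches t_k.

Yes. s_k = k*(3*k + 13)/(2*(k + 1)*(k + 2)).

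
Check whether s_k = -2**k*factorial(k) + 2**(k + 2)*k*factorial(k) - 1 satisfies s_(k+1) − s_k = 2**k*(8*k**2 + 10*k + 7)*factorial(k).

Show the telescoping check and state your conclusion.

valid; difference matches t_k

s_(k+1) = 8*2**k*k**2*factorial(k) + 14*2**k*k*factorial(k) + 6*2**k*factorial(k) - 1
s_(k+1) − s_k = 2**k*(8*k**2 + 10*k + 7)*factorial(k)
(s_(k+1) − s_k) − t_k = 0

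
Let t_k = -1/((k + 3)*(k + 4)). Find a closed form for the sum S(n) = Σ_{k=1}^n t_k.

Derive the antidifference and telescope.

S(n) = -n/(4*n + 16)

Compute t_(k+1)/t_k: get (k + 3)/(k + 5).
Normal form (A,B,C) = (k + 3, k + 5, 1).
Need (k + 3)·f(k+1) − (k + 4)·f(k) = 1.
deg f ≤ 1 (via 1,1,0).
A polynomial solution: f(k) = k/3.
So s_k = (B(k−1)f/C)·t_k = (k*(k + 4)/3)·t_k = -k/(3*k + 9).
Check: Δs_k = -1/(k**2 + 7*k + 12). ✓
Telescope: S(n) = s_(n+1) − s_(1) = (-n - 1)/(3*(n + 4)) − (-1/12) = -n/(4*n + 16).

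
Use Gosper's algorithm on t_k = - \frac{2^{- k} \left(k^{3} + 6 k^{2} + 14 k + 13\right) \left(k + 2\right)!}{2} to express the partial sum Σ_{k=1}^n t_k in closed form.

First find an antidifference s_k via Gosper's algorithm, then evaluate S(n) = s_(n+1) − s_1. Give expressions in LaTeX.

S(n) = \frac{2^{- n} \left(30 \cdot 2^{n} - n^{5} n! - 11 n^{4} n! - 46 n^{3} n! - 91 n^{2} n! - 85 n n! - 30 n!\right)}{2}

t_(k+1)/t_k = (k**4 + 12*k**3 + 56*k**2 + 121*k + 102)/(2*(k**3 + 6*k**2 + 14*k + 13)).
Normal form (A,B,C) = (k/2 + 3/2, 1, k**3 + 6*k**2 + 14*k + 13).
f must satisfy (k/2 + 3/2)·f(k+1) − (1)·f(k) = k**3 + 6*k**2 + 14*k + 13.
deg f ≤ 2 (via 1,0,3).
Coefficient equations give f(k) = 2*(k**2 + 3*k + 1).
So s_k = (B(k−1)f/C)·t_k = (2*(k**2 + 3*k + 1)/(k**3 + 6*k**2 + 14*k + 13))·t_k = -(k**2 + 3*k + 1)*factorial(k + 2)/2**k.
Check: Δs_k = -(k**3 + 6*k**2 + 14*k + 13)*factorial(k + 2)/(2*2**k). ✓
Σ_(k=1)^n t_k = s_(n+1) − s_(1) = (-2**(-n - 1)*(n**2 + 5*n + 5)*factorial(n + 3)) − (-15), i.e. (30*2**n - n**5*factorial(n) - 11*n**4*factorial(n) - 46*n**3*factorial(n) - 91*n**2*factorial(n) - 85*n*factorial(n) - 30*factorial(n))/(2*2**n).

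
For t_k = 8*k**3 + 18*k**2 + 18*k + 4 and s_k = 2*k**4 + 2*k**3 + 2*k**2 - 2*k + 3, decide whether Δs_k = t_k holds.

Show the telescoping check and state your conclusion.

s_(k+1) = 2*k**4 + 10*k**3 + 20*k**2 + 16*k + 7
s_(k+1) − s_k = 8*k**3 + 18*k**2 + 18*k + 4
(s_(k+1) − s_k) − t_k = 0

valid; difference matches t_k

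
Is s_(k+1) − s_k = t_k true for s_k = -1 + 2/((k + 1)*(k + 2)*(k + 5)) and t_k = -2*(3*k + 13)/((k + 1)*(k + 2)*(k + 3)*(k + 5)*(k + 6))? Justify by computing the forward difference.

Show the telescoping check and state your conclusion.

valid; difference matches t_k

s_(k+1) = -1 + 2/((k + 2)*(k + 3)*(k + 6))
s_(k+1) − s_k = 2*(-3*k - 13)/(k**5 + 17*k**4 + 107*k**3 + 307*k**2 + 396*k + 180)
(s_(k+1) − s_k) − t_k = 0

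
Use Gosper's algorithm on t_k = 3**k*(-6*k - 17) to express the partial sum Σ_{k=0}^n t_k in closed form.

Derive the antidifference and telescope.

S(n) = -9*3**n*n - 21*3**n + 4

r(k) = 3*(6*k + 23)/(6*k + 17) after simplifying.
A = 3, B = 1, C = k + 17/6.
Key eq: (3)·f(k+1) = (1)·f(k) + (k + 17/6).
Degrees (0,0,1) ⇒ d ≤ 1.
Coefficient equations give f(k) = (3*k + 4)/6.
Certificate R = B(k−1)f/C = (3*k + 4)/(6*k + 17) gives s_k = 3**k*(-3*k - 4).
Verify: 3**k*(-6*k - 17) matches t_k.
Telescope: S(n) = s_(n+1) − s_(0) = 3**(n + 1)*(-3*n - 7) − (-4) = -9*3**n*n - 21*3**n + 4.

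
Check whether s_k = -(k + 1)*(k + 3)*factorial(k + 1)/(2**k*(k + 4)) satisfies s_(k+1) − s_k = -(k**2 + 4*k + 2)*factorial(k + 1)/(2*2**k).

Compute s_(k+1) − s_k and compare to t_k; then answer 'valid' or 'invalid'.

Invalid: residual 3*(k**3 + 8*k**2 + 16*k + 2)*factorial(k + 1)/(2*2**k*(k + 4)*(k + 5)) ≠ 0.

s_(k+1) = -(k + 2)*(k + 4)*factorial(k + 2)/(2*2**k*(k + 5))
s_(k+1) − s_k = -(k**4 + 10*k**3 + 34*k**2 + 50*k + 34)*factorial(k + 1)/(2*2**k*(k + 4)*(k + 5))
(s_(k+1) − s_k) − t_k = 3*(k**3 + 8*k**2 + 16*k + 2)*factorial(k + 1)/(2*2**k*(k + 4)*(k + 5))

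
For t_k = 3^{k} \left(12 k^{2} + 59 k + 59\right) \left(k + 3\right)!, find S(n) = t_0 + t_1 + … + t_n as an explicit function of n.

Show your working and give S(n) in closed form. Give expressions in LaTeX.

S(n) = 12 \cdot 3^{n} n \left(n + 4\right)! + 15 \cdot 3^{n} \left(n + 4\right)! - 6

t_(k+1)/t_k = 3*(12*k**3 + 131*k**2 + 462*k + 520)/(12*k**2 + 59*k + 59).
Factor: A=3*k + 12; B=1; C=k**2 + 59*k/12 + 59/12.
Need (3*k + 12)·f(k+1) − (1)·f(k) = k**2 + 59*k/12 + 59/12.
Degrees (1,0,2) ⇒ d ≤ 1.
A polynomial solution: f(k) = (4*k + 1)/12.
Get s_k = R·t_k = 3**k*(4*k + 1)*factorial(k + 3) with R(k) = B(k−1)f(k)/C(k) = (4*k + 1)/(12*k**2 + 59*k + 59).
Δs = 3**k*(12*k**2 + 59*k + 59)*factorial(k + 3), as required.
Evaluate: s_(n+1) = 3**(n + 1)*(4*n + 5)*factorial(n + 4); subtract s_(0) = 6 ⇒ S(n) = 12*3**n*n*factorial(n + 4) + 15*3**n*factorial(n + 4) - 6.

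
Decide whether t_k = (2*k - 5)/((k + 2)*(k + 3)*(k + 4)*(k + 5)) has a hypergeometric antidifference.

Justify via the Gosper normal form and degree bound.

Yes. s_k = k*(-k**2 - 9*k - 50)/(24*(k + 2)*(k + 3)*(k + 4)).

t_(k+1)/t_k = (k + 2)*(2*k - 3)/((k + 6)*(2*k - 5)).
Factor: A=k + 2; B=k + 6; C=k - 5/2.
Need (k + 2)·f(k+1) − (k + 5)·f(k) = k - 5/2.
d = 3 from the (1,1,1) case.
Match coefficients ⇒ f(k) = -k*(k**2 + 9*k + 50)/48.
Then R = B(k−1)f/C = -k*(k + 5)*(k**2 + 9*k + 50)/(24*(2*k - 5)), so s_k = R(k)·t_k = k*(-k**2 - 9*k - 50)/(24*(k + 2)*(k + 3)*(k + 4)).
Δs = (2*k - 5)/(k**4 + 14*k**3 + 71*k**2 + 154*k + 120), as required.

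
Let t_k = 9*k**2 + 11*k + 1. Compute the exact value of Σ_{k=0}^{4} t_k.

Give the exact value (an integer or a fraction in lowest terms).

Step 1: r(k) = (9*k**2 + 29*k + 21)/(9*k**2 + 11*k + 1).
So A=1 and B=1, with C=k**2 + 11*k/9 + 1/9.
Key eq: (1)·f(k+1) = (1)·f(k) + (k**2 + 11*k/9 + 1/9).
deg f ≤ 3 (via 0,0,2).
Match coefficients ⇒ f(k) = k*(3*k**2 + k - 3)/9.
Certificate R = B(k−1)f/C = k*(3*k**2 + k - 3)/(9*k**2 + 11*k + 1) gives s_k = k*(3*k**2 + k - 3).
Δs = 9*k**2 + 11*k + 1, as required.
Telescoping: Σ = s_(5) − s_(0) = 385 − (0) = 385.

Σ = 385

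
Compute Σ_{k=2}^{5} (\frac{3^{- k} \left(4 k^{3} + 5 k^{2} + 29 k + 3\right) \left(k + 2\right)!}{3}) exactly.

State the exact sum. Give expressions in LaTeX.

Σ = 579376/81

Step 1: r(k) = (4*k**4 + 29*k**3 + 102*k**2 + 194*k + 123)/(3*(4*k**3 + 5*k**2 + 29*k + 3)).
Factor: A=k/3 + 1; B=1; C=k**3 + 5*k**2/4 + 29*k/4 + 3/4.
Solve (k/3 + 1)·f(k+1) − (1)·f(k) = k**3 + 5*k**2/4 + 29*k/4 + 3/4.
From deg A=1, deg B=0, deg C=3: d=2.
A polynomial solution: f(k) = 3*(4*k**2 - 3*k + 4)/4.
So s_k = (B(k−1)f/C)·t_k = (3*(4*k**2 - 3*k + 4)/(4*k**3 + 5*k**2 + 29*k + 3))·t_k = (4*k**2 - 3*k + 4)*factorial(k + 2)/3**k.
s_(k+1) − s_k = (4*k**3 + 5*k**2 + 29*k + 3)*factorial(k + 2)/(3*3**k) = t_k.
Evaluate s at k=6 and k=2: 582400/81 and 112/3; difference 579376/81.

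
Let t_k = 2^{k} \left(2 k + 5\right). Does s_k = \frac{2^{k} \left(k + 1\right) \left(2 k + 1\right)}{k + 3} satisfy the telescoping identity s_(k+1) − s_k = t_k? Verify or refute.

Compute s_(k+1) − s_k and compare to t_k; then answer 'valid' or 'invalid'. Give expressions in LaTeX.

s_(k+1) = 2**(k + 1)*(k + 2)*(2*k + 3)/(k + 4)
s_(k+1) − s_k = 2**k*(2*k**3 + 15*k**2 + 41*k + 32)/(k**2 + 7*k + 12)
(s_(k+1) − s_k) − t_k = 2**(k + 1)*(-2*k**2 - 9*k - 14)/(k**2 + 7*k + 12)

Invalid: residual \frac{2^{k + 1} \left(- 2 k^{2} - 9 k - 14\right)}{k^{2} + 7 k + 12} ≠ 0.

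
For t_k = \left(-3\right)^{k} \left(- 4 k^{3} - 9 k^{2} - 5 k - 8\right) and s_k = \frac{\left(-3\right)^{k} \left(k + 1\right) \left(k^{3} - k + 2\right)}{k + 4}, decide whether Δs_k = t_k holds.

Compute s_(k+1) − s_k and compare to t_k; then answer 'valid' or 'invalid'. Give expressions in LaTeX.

Invalid: residual \frac{3 \left(-3\right)^{k} \left(4 k^{4} + 26 k^{3} + 41 k^{2} + 27 k + 34\right)}{k^{2} + 9 k + 20} ≠ 0.

s_(k+1) = (-3)**(k + 1)*(k + 2)*(-k + (k + 1)**3 + 1)/(k + 5)
s_(k+1) − s_k = (-3)**k*(-4*k**5 - 33*k**4 - 88*k**3 - 110*k**2 - 91*k - 58)/(k**2 + 9*k + 20)
(s_(k+1) − s_k) − t_k = 3*(-3)**k*(4*k**4 + 26*k**3 + 41*k**2 + 27*k + 34)/(k**2 + 9*k + 20)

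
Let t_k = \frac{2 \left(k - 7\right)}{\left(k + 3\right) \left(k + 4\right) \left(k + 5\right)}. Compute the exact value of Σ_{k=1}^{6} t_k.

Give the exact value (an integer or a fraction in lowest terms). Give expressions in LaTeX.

Step 1: r(k) = (k - 6)*(k + 3)/((k - 7)*(k + 6)).
So A=k + 3 and B=k + 6, with C=k - 7.
Set up (k + 3)·f(k+1) − (k + 5)·f(k) − (k - 7) = 0.
Degrees (1,1,1) ⇒ d ≤ 2.
Match coefficients ⇒ f(k) = -k*(k + 13)/6.
Certificate R = B(k−1)f/C = -k*(k + 5)*(k + 13)/(6*(k - 7)) gives s_k = k*(-k - 13)/(3*(k + 3)*(k + 4)).
s_(k+1) − s_k = 2*(k - 7)/(k**3 + 12*k**2 + 47*k + 60) = t_k.
Sum = s_(7) − s_(1); s_(7) = -14/33, s_(1) = -7/30 ⇒ -21/110.

Σ = -21/110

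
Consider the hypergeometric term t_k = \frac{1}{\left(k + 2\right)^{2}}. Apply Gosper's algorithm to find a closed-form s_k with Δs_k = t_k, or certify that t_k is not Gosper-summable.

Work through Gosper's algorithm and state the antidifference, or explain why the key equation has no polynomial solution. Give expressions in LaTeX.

Step 1: r(k) = (k + 2)**2/(k + 3)**2.
Factor: A=k**2 + 4*k + 4; B=k**2 + 6*k + 9; C=1.
Solve (k**2 + 4*k + 4)·f(k+1) − (k**2 + 4*k + 4)·f(k) = 1.
Bound: deg f ≤ 0.
f = c0 ⇒ A·f(k+1) − B(k−1)·f(k) − C = -1. The system {-1 = 0} is inconsistent; no antidifference.

none — t_k is not Gosper-summable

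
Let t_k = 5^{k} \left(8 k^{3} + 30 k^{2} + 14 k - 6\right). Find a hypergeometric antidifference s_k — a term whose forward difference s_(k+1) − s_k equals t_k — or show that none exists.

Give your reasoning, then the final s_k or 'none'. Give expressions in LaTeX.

s_k = 5^{k} \left(2 k^{3} - 4 k + 1\right)

Ratio r(k) = 5*(4*k**3 + 27*k**2 + 49*k + 23)/(4*k**3 + 15*k**2 + 7*k - 3).
So A=5 and B=1, with C=k**3 + 15*k**2/4 + 7*k/4 - 3/4.
Need (5)·f(k+1) − (1)·f(k) = k**3 + 15*k**2/4 + 7*k/4 - 3/4.
Degrees (0,0,3) ⇒ d ≤ 3.
A polynomial solution: f(k) = (2*k**3 - 4*k + 1)/8.
R(k) = B(k−1)·f(k)/C(k) = (2*k**3 - 4*k + 1)/(2*(4*k**3 + 15*k**2 + 7*k - 3)); s_k = R·t_k = 5**k*(2*k**3 - 4*k + 1).
Check: Δs_k = 2*5**k*(-k**3 - 8*k + 5*(k + 1)**3 - 8). ✓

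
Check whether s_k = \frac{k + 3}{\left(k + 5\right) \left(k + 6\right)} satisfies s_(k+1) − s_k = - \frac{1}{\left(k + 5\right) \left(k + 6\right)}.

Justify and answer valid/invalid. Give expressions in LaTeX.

s_(k+1) = (k + 4)/((k + 6)*(k + 7))
s_(k+1) − s_k = (-k - 1)/(k**3 + 18*k**2 + 107*k + 210)
(s_(k+1) − s_k) − t_k = 6/(k**3 + 18*k**2 + 107*k + 210)

Invalid: residual \frac{6}{k^{3} + 18 k^{2} + 107 k + 210} ≠ 0.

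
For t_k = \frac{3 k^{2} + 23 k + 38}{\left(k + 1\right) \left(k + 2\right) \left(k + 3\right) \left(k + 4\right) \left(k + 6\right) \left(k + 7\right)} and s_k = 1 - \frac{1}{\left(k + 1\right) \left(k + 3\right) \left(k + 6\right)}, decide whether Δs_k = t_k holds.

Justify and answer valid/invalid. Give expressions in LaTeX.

s_(k+1) = 1 - 1/((k + 2)*(k + 4)*(k + 7))
s_(k+1) − s_k = (3*k**2 + 23*k + 38)/(k**6 + 23*k**5 + 207*k**4 + 925*k**3 + 2144*k**2 + 2412*k + 1008)
(s_(k+1) − s_k) − t_k = 0

valid (s_(k+1) − s_k reduces to t_k)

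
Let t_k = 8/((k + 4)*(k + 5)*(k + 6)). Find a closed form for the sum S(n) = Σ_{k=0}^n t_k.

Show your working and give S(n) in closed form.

Compute t_(k+1)/t_k: get (k + 4)/(k + 7).
Take A(k)=k + 4, B(k)=k + 7, C(k)=1.
Key eq: (k + 4)·f(k+1) = (k + 6)·f(k) + (1).
From deg A=1, deg B=1, deg C=0: d=2.
Coefficient equations give f(k) = k*(k + 9)/40.
Get s_k = R·t_k = k*(k + 9)/(5*(k + 4)*(k + 5)) with R(k) = B(k−1)f(k)/C(k) = k*(k + 6)*(k + 9)/40.
Δs = 8/(k**3 + 15*k**2 + 74*k + 120), as required.
s_(n+1) = (n**2 + 11*n + 10)/(5*(n**2 + 11*n + 30)) and s_(0) = 0, so S(n) = (n**2 + 11*n + 10)/(5*(n**2 + 11*n + 30)).

S(n) = (n**2 + 11*n + 10)/(5*(n**2 + 11*n + 30))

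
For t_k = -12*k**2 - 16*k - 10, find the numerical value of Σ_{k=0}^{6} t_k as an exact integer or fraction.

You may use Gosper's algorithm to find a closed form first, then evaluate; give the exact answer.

Ratio r(k) = (6*k**2 + 20*k + 19)/(6*k**2 + 8*k + 5).
Factor: A=1; B=1; C=k**2 + 4*k/3 + 5/6.
f must satisfy (1)·f(k+1) − (1)·f(k) = k**2 + 4*k/3 + 5/6.
d = 3 from the (0,0,2) case.
Solving with deg f ≤ 3: f(k) = k*(2*k**2 + k + 2)/6.
So s_k = (B(k−1)f/C)·t_k = (k*(2*k**2 + k + 2)/(6*k**2 + 8*k + 5))·t_k = 2*k*(-2*k**2 - k - 2).
s_(k+1) − s_k = -12*k**2 - 16*k - 10 = t_k.
Telescoping: Σ = s_(7) − s_(0) = -1498 − (0) = -1498.

Σ = -1498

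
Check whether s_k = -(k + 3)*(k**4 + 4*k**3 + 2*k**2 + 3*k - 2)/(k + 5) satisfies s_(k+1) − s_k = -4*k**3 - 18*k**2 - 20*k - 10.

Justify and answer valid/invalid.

Invalid: residual 2*(3*k**4 + 34*k**3 + 108*k**2 + 107*k + 52)/(k**2 + 11*k + 30) ≠ 0.

s_(k+1) = (-k**5 - 12*k**4 - 52*k**3 - 103*k**2 - 100*k - 32)/(k + 6)
s_(k+1) − s_k = 2*(-2*k**5 - 28*k**4 - 135*k**3 - 277*k**2 - 248*k - 98)/(k**2 + 11*k + 30)
(s_(k+1) − s_k) − t_k = 2*(3*k**4 + 34*k**3 + 108*k**2 + 107*k + 52)/(k**2 + 11*k + 30)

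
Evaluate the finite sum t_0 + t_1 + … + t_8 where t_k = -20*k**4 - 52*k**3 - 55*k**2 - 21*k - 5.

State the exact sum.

Σ = -254853

t_(k+1)/t_k = (20*k**4 + 132*k**3 + 331*k**2 + 367*k + 153)/(20*k**4 + 52*k**3 + 55*k**2 + 21*k + 5).
Gosper form: A/B · C(k+1)/C(k) with A=1, B=1, C=k**4 + 13*k**3/5 + 11*k**2/4 + 21*k/20 + 1/4.
Key eq: (1)·f(k+1) = (1)·f(k) + (k**4 + 13*k**3/5 + 11*k**2/4 + 21*k/20 + 1/4).
deg f ≤ 5 (via 0,0,4).
Match coefficients ⇒ f(k) = k*(4*k**4 + 3*k**3 - k**2 - 4*k + 3)/20.
Then R = B(k−1)f/C = k*(4*k**4 + 3*k**3 - k**2 - 4*k + 3)/(20*k**4 + 52*k**3 + 55*k**2 + 21*k + 5), so s_k = R(k)·t_k = k*(-4*k**4 - 3*k**3 + k**2 + 4*k - 3).
s_(k+1) − s_k = -20*k**4 - 52*k**3 - 55*k**2 - 21*k - 5 = t_k.
Evaluate s at k=9 and k=0: -254853 and 0; difference -254853.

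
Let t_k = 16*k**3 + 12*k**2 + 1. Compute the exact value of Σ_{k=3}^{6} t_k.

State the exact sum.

Ratio r(k) = (16*(k + 1)**3 + 12*(k + 1)**2 + 1)/(16*k**3 + 12*k**2 + 1).
Normal form (A,B,C) = (1, 1, k**3 + 3*k**2/4 + 1/16).
Need (1)·f(k+1) − (1)·f(k) = k**3 + 3*k**2/4 + 1/16.
d = 4 from the (0,0,3) case.
A polynomial solution: f(k) = k*(4*k**3 - 4*k**2 - 2*k + 3)/16.
Then R = B(k−1)f/C = k*(4*k**3 - 4*k**2 - 2*k + 3)/(16*k**3 + 12*k**2 + 1), so s_k = R(k)·t_k = k*(4*k**3 - 4*k**2 - 2*k + 3).
Verify: 16*k**3 + 12*k**2 + 1 matches t_k.
Sum = s_(7) − s_(3); s_(7) = 8155, s_(3) = 207 ⇒ 7948.

Σ = 7948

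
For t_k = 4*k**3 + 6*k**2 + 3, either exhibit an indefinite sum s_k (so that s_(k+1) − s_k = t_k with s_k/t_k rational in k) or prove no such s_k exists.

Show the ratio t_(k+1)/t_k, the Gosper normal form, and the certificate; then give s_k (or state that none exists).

Compute t_(k+1)/t_k: get (4*(k + 1)**3 + 6*(k + 1)**2 + 3)/(4*k**3 + 6*k**2 + 3).
A = 1, B = 1, C = k**3 + 3*k**2/2 + 3/4.
Key eq: (1)·f(k+1) = (1)·f(k) + (k**3 + 3*k**2/2 + 3/4).
d = 4 from the (0,0,3) case.
Coefficient equations give f(k) = k*(k + 2)*(k**2 - 2*k + 2)/4.
Get s_k = R·t_k = k*(k**3 - 2*k + 4) with R(k) = B(k−1)f(k)/C(k) = k*(k + 2)*(k**2 - 2*k + 2)/(4*k**3 + 6*k**2 + 3).
Δs = 4*k**3 + 6*k**2 + 3, as required.

s_k = k*(k**3 - 2*k + 4)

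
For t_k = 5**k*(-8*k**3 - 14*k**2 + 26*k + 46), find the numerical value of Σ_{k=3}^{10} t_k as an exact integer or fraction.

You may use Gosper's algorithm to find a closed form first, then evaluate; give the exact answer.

Σ = -104003906000

r(k) = 5*(4*k**3 + 19*k**2 + 13*k - 25)/(4*k**3 + 7*k**2 - 13*k - 23) after simplifying.
Factor: A=5; B=1; C=k**3 + 7*k**2/4 - 13*k/4 - 23/4.
Key eq: (5)·f(k+1) = (1)·f(k) + (k**3 + 7*k**2/4 - 13*k/4 - 23/4).
Bound: deg f ≤ 3.
Coefficient equations give f(k) = (k**3 - 2*k**2 - 2*k - 2)/4.
So s_k = (B(k−1)f/C)·t_k = ((k**3 - 2*k**2 - 2*k - 2)/(4*k**3 + 7*k**2 - 13*k - 23))·t_k = 2*5**k*(-k**3 + 2*k**2 + 2*k + 2).
Δs = 5**k*(-8*k**3 - 14*k**2 + 26*k + 46), as required.
Telescoping: Σ = s_(11) − s_(3) = -104003906250 − (-250) = -104003906000.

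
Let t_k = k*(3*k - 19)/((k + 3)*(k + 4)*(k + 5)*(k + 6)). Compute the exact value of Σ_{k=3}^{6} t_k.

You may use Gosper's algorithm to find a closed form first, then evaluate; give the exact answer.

Σ = -57/3080

Compute t_(k+1)/t_k: get (k + 1)*(k + 3)*(3*k - 16)/(k*(k + 7)*(3*k - 19)).
A = k + 3, B = k + 7, C = k**2 - 19*k/3.
Key eq: (k + 3)·f(k+1) = (k + 6)·f(k) + (k**2 - 19*k/3).
d = 3 from the (1,1,2) case.
Solve for f: f(k) = k*(k - 32)*(k - 1)/45 (degree 3 ≤ 3).
Certificate R = B(k−1)f/C = (k - 32)*(k - 1)*(k + 6)/(15*(3*k - 19)) gives s_k = k*(k**2 - 33*k + 32)/(15*(k + 3)*(k + 4)*(k + 5)).
Check: Δs_k = k*(3*k - 19)/(k**4 + 18*k**3 + 119*k**2 + 342*k + 360). ✓
Σ_(k=3)^(6) t_k = s_(7) − s_(3) = -7/132 − (-29/840) = -57/3080.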